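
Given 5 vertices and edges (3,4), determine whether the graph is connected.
No, it has 4 components: {1}, {2}, {3, 4}, {5}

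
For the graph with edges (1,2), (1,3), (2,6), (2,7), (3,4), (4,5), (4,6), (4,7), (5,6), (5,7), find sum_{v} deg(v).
20 (handshake: sum of degrees = 2|E| = 2 x 10 = 20)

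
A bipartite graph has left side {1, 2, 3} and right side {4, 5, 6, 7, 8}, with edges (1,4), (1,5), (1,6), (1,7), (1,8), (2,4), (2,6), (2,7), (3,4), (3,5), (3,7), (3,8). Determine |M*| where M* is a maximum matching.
3 (matching: (1,8), (2,6), (3,7); upper bound min(|L|,|R|) = min(3,5) = 3)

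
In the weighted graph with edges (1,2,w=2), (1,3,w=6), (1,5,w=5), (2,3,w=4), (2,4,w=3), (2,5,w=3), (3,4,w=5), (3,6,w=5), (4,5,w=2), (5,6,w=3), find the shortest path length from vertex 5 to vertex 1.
5 (path: 5 -> 1; weights 5 = 5)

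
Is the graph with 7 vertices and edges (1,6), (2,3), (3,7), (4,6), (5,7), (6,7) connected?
Yes (BFS from 1 visits [1, 6, 4, 7, 3, 5, 2] — all 7 vertices reached)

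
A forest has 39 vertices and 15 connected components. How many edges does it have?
24 (Each of the 15 component trees on V_i vertices has V_i - 1 edges; summing gives V - C = 39 - 15 = 24)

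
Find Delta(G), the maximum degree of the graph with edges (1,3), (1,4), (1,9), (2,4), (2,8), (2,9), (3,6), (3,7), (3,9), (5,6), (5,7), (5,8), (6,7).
4 (attained at vertex 3)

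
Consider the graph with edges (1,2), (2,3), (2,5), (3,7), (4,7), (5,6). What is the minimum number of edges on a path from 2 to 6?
2 (path: 2 -> 5 -> 6, 2 edges)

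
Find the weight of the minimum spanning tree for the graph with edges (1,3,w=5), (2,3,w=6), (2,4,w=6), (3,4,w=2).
13 (MST edges: (1,3,w=5), (2,3,w=6), (3,4,w=2); sum of weights 5 + 6 + 2 = 13)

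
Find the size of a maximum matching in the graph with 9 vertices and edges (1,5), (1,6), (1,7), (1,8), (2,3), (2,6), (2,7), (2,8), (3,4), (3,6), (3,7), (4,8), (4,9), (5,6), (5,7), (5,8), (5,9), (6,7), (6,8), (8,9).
4 (matching: (1,7), (3,4), (5,9), (6,8); upper bound floor(n/2) = floor(9/2) = 4)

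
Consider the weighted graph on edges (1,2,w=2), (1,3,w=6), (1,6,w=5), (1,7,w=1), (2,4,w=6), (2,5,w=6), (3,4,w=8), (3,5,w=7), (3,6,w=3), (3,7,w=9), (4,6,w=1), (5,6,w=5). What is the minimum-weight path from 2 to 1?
2 (path: 2 -> 1; weights 2 = 2)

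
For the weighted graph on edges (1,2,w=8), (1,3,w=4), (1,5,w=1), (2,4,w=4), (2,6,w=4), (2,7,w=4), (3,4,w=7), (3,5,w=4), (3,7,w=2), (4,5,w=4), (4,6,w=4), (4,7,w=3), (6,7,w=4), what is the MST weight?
18 (MST edges: (1,3,w=4), (1,5,w=1), (2,6,w=4), (2,7,w=4), (3,7,w=2), (4,7,w=3); sum of weights 4 + 1 + 4 + 4 + 2 + 3 = 18)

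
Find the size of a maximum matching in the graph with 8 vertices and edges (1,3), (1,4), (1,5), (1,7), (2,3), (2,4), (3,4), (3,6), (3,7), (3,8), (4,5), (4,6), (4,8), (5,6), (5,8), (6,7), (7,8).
4 (matching: (1,7), (2,4), (3,6), (5,8); upper bound floor(n/2) = floor(8/2) = 4)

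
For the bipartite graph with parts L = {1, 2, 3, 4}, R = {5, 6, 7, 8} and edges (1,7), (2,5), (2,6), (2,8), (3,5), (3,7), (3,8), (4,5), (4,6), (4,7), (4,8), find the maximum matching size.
4 (matching: (1,7), (2,8), (3,5), (4,6); upper bound min(|L|,|R|) = min(4,4) = 4)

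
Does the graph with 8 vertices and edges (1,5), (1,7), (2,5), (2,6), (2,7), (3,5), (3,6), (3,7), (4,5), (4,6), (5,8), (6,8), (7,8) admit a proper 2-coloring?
Yes. Partition: {1, 2, 3, 4, 8}, {5, 6, 7}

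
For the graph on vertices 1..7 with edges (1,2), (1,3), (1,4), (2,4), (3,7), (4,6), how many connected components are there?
2 (components: {1, 2, 3, 4, 6, 7}, {5})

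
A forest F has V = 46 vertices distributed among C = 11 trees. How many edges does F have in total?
35 (Each of the 11 component trees on V_i vertices has V_i - 1 edges; summing gives V - C = 46 - 11 = 35)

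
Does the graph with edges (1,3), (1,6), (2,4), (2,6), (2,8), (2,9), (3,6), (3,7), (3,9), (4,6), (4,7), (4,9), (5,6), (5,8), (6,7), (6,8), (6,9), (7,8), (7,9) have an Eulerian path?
Yes (the graph is connected and exactly 2 vertices have odd degree: {7, 9}; any Eulerian path must start and end at those)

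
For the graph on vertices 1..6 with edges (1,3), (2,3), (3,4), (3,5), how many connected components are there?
2 (components: {1, 2, 3, 4, 5}, {6})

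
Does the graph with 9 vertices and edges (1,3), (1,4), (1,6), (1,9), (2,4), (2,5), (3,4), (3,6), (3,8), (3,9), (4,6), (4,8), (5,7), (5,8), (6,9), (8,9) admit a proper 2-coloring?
No (odd cycle of length 3: 6 -> 1 -> 3 -> 6)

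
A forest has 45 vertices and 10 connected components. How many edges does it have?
35 (Each of the 10 component trees on V_i vertices has V_i - 1 edges; summing gives V - C = 45 - 10 = 35)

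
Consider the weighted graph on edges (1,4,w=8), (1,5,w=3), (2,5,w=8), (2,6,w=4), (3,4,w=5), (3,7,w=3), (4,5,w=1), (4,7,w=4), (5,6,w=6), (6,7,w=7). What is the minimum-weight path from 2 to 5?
8 (path: 2 -> 5; weights 8 = 8)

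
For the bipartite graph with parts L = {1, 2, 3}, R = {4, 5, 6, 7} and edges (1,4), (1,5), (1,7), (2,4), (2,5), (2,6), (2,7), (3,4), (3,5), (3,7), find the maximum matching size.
3 (matching: (1,7), (2,6), (3,5); upper bound min(|L|,|R|) = min(3,4) = 3)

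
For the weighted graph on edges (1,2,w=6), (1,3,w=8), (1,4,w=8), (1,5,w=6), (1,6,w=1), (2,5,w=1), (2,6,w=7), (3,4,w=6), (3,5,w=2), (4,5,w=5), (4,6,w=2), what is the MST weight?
11 (MST edges: (1,6,w=1), (2,5,w=1), (3,5,w=2), (4,5,w=5), (4,6,w=2); sum of weights 1 + 1 + 2 + 5 + 2 = 11)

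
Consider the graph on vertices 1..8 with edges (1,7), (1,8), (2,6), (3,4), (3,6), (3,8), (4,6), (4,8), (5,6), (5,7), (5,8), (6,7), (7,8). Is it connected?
Yes (BFS from 1 visits [1, 7, 8, 5, 6, 3, 4, 2] — all 8 vertices reached)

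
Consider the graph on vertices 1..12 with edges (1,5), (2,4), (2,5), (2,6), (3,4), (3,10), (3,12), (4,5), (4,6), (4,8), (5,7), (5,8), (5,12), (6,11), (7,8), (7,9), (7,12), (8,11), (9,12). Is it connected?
Yes (BFS from 1 visits [1, 5, 2, 4, 7, 8, 12, 6, 3, 9, 11, 10] — all 12 vertices reached)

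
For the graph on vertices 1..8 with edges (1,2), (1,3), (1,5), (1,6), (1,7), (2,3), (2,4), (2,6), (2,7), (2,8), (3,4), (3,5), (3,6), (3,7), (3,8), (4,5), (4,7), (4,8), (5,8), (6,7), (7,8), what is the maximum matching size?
4 (matching: (1,7), (2,4), (3,6), (5,8); upper bound floor(n/2) = floor(8/2) = 4)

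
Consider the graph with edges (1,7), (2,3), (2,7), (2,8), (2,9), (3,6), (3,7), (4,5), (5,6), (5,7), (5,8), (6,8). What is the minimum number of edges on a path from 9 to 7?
2 (path: 9 -> 2 -> 7, 2 edges)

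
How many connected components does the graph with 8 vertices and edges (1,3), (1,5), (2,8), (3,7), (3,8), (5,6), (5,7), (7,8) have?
2 (components: {1, 2, 3, 5, 6, 7, 8}, {4})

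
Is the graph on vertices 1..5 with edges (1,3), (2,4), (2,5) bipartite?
Yes. Partition: {1, 2}, {3, 4, 5}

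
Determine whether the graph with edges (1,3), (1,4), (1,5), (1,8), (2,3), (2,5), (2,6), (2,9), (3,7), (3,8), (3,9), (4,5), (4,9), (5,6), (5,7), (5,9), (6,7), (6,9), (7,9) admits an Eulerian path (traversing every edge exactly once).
Yes (the graph is connected and exactly 2 vertices have odd degree: {3, 4}; any Eulerian path must start and end at those)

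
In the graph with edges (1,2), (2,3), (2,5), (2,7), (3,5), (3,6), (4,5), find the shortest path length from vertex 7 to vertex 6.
3 (path: 7 -> 2 -> 3 -> 6, 3 edges)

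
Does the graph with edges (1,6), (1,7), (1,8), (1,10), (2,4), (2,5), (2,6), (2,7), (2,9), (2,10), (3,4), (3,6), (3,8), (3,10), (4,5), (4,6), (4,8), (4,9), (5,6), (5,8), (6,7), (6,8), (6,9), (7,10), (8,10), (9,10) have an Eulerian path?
Yes — and in fact it has an Eulerian circuit (the graph is connected and all 10 vertices have even degree)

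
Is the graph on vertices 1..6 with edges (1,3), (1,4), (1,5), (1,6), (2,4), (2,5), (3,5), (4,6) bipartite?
No (odd cycle of length 3: 5 -> 1 -> 3 -> 5)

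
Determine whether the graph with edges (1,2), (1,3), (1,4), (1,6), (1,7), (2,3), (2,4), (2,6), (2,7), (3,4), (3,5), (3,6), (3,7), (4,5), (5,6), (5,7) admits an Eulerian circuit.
No (2 vertices have odd degree: {1, 2}; Eulerian circuit requires 0)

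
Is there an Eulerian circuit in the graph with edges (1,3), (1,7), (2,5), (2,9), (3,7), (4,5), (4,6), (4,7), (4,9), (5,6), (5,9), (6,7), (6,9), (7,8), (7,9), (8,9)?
Yes (the graph is connected and all 9 vertices have even degree)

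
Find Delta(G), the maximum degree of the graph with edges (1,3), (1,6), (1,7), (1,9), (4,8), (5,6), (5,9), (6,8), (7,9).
4 (attained at vertex 1)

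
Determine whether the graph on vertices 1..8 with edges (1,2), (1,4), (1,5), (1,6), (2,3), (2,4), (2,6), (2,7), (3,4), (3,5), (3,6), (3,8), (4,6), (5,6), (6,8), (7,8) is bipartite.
No (odd cycle of length 3: 6 -> 1 -> 4 -> 6)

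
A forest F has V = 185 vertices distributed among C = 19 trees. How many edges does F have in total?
166 (Each of the 19 component trees on V_i vertices has V_i - 1 edges; summing gives V - C = 185 - 19 = 166)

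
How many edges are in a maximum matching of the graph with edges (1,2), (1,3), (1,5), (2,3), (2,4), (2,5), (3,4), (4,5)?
2 (matching: (1,5), (2,4); upper bound floor(n/2) = floor(5/2) = 2)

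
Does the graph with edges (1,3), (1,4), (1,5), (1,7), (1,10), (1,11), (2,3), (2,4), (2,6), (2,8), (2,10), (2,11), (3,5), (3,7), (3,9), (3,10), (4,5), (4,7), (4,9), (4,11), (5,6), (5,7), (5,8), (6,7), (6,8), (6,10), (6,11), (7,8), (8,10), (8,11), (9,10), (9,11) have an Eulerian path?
Yes — and in fact it has an Eulerian circuit (the graph is connected and all 11 vertices have even degree)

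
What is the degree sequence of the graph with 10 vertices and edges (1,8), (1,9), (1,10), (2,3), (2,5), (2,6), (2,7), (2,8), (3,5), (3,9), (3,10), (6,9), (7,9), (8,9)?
[5, 5, 4, 3, 3, 2, 2, 2, 2, 0] (degrees: deg(1)=3, deg(2)=5, deg(3)=4, deg(4)=0, deg(5)=2, deg(6)=2, deg(7)=2, deg(8)=3, deg(9)=5, deg(10)=2)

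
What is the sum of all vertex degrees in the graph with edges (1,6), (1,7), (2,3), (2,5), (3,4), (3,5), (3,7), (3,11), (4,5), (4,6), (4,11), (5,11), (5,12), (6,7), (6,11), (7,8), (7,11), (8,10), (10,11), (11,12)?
40 (handshake: sum of degrees = 2|E| = 2 x 20 = 40)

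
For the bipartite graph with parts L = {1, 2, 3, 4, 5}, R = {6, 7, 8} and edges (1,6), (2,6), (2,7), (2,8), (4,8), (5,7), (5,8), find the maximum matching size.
3 (matching: (1,6), (2,8), (5,7); upper bound min(|L|,|R|) = min(5,3) = 3)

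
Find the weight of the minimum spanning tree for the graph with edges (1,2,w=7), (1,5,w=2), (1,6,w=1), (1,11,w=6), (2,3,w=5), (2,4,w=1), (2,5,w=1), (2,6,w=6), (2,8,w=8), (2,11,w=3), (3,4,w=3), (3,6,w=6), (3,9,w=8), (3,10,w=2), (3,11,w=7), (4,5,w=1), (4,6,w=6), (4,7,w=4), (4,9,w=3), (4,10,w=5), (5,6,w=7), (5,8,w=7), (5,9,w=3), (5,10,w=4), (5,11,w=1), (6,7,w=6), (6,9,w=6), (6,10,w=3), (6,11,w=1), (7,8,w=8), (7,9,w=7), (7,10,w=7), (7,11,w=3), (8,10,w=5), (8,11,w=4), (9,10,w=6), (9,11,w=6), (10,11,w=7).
20 (MST edges: (1,6,w=1), (2,4,w=1), (2,5,w=1), (3,4,w=3), (3,10,w=2), (4,9,w=3), (5,11,w=1), (6,11,w=1), (7,11,w=3), (8,11,w=4); sum of weights 1 + 1 + 1 + 3 + 2 + 3 + 1 + 1 + 3 + 4 = 20)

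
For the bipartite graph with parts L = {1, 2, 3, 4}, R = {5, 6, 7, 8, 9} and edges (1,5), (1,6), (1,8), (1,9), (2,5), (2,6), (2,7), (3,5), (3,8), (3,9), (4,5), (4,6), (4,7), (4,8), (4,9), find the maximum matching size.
4 (matching: (1,9), (2,7), (3,8), (4,6); upper bound min(|L|,|R|) = min(4,5) = 4)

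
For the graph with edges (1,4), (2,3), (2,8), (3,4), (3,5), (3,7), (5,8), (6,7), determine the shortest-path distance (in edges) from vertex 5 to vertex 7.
2 (path: 5 -> 3 -> 7, 2 edges)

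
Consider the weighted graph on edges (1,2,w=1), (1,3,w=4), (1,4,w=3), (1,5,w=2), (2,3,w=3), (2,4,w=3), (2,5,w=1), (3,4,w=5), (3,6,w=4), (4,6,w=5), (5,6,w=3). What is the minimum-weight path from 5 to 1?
2 (path: 5 -> 1; weights 2 = 2)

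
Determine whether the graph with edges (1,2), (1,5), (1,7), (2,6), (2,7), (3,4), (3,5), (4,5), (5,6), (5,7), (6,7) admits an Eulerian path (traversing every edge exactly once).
No (4 vertices have odd degree: {1, 2, 5, 6}; Eulerian path requires 0 or 2)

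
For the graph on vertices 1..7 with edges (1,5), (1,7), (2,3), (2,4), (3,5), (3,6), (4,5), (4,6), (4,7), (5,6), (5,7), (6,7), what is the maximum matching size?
3 (matching: (1,5), (3,6), (4,7); upper bound floor(n/2) = floor(7/2) = 3)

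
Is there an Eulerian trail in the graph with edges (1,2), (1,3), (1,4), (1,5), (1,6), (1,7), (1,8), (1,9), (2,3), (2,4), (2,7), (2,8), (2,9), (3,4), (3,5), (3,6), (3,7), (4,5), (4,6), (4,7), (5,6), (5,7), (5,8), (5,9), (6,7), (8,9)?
Yes (the graph is connected and exactly 2 vertices have odd degree: {5, 6}; any Eulerian path must start and end at those)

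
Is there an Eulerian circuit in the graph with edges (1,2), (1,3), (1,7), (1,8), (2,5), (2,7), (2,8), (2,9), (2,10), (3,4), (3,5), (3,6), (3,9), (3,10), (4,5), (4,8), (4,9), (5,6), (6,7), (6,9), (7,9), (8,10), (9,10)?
Yes (the graph is connected and all 10 vertices have even degree)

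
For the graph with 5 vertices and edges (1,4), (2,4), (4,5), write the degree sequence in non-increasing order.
[3, 1, 1, 1, 0] (degrees: deg(1)=1, deg(2)=1, deg(3)=0, deg(4)=3, deg(5)=1)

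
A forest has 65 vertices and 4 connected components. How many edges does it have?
61 (Each of the 4 component trees on V_i vertices has V_i - 1 edges; summing gives V - C = 65 - 4 = 61)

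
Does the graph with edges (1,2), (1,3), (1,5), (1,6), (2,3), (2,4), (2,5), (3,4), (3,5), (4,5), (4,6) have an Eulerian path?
Yes — and in fact it has an Eulerian circuit (the graph is connected and all 6 vertices have even degree)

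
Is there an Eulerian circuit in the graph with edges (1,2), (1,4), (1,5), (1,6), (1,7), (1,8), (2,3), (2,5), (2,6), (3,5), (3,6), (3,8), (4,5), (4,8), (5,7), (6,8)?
No (2 vertices have odd degree: {4, 5}; Eulerian circuit requires 0)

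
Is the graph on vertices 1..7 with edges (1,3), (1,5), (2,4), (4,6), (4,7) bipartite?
Yes. Partition: {1, 2, 6, 7}, {3, 4, 5}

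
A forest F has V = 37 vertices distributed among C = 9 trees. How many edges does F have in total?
28 (Each of the 9 component trees on V_i vertices has V_i - 1 edges; summing gives V - C = 37 - 9 = 28)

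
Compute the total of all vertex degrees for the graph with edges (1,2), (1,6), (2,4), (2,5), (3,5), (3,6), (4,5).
14 (handshake: sum of degrees = 2|E| = 2 x 7 = 14)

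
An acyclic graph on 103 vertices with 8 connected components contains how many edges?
95 (Each of the 8 component trees on V_i vertices has V_i - 1 edges; summing gives V - C = 103 - 8 = 95)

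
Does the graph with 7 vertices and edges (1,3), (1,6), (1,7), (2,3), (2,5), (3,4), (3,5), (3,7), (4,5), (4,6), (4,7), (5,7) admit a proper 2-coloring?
No (odd cycle of length 3: 7 -> 1 -> 3 -> 7)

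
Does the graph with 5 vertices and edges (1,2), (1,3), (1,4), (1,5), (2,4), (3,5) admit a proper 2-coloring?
No (odd cycle of length 3: 4 -> 1 -> 2 -> 4)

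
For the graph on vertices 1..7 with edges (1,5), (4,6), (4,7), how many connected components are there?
4 (components: {1, 5}, {2}, {3}, {4, 6, 7})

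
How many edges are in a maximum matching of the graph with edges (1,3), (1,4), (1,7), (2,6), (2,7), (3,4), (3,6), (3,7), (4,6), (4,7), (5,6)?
3 (matching: (1,4), (3,7), (5,6); upper bound floor(n/2) = floor(7/2) = 3)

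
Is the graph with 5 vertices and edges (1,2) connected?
No, it has 4 components: {1, 2}, {3}, {4}, {5}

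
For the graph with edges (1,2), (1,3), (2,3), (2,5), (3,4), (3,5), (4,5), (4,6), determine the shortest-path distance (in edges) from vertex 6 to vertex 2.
3 (path: 6 -> 4 -> 5 -> 2, 3 edges)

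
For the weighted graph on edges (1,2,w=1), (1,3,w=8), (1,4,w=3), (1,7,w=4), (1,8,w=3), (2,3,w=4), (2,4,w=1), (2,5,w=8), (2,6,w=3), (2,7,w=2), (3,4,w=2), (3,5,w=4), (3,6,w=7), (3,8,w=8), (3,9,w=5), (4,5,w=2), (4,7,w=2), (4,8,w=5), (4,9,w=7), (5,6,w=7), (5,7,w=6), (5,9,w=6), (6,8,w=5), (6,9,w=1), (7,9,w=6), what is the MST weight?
15 (MST edges: (1,2,w=1), (1,8,w=3), (2,4,w=1), (2,6,w=3), (2,7,w=2), (3,4,w=2), (4,5,w=2), (6,9,w=1); sum of weights 1 + 3 + 1 + 3 + 2 + 2 + 2 + 1 = 15)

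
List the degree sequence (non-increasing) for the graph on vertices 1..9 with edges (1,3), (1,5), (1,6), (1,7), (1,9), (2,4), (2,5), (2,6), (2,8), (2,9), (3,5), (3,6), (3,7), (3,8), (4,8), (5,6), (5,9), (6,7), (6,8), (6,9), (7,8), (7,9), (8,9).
[7, 6, 6, 5, 5, 5, 5, 5, 2] (degrees: deg(1)=5, deg(2)=5, deg(3)=5, deg(4)=2, deg(5)=5, deg(6)=7, deg(7)=5, deg(8)=6, deg(9)=6)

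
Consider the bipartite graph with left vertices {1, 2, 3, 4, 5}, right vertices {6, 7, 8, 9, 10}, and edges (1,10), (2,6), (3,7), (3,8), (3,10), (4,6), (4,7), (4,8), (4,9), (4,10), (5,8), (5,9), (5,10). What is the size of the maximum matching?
5 (matching: (1,10), (2,6), (3,8), (4,7), (5,9); upper bound min(|L|,|R|) = min(5,5) = 5)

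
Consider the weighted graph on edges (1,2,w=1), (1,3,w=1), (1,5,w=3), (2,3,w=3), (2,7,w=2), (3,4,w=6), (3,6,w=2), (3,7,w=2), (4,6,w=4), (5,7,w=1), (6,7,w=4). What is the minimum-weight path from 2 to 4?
8 (path: 2 -> 1 -> 3 -> 4; weights 1 + 1 + 6 = 8)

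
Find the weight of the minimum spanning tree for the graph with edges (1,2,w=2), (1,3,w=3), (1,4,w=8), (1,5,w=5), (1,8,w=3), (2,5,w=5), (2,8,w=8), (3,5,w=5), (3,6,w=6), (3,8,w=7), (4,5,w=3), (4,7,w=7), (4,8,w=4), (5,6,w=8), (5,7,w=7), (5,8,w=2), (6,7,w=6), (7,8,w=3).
22 (MST edges: (1,2,w=2), (1,3,w=3), (1,8,w=3), (3,6,w=6), (4,5,w=3), (5,8,w=2), (7,8,w=3); sum of weights 2 + 3 + 3 + 6 + 3 + 2 + 3 = 22)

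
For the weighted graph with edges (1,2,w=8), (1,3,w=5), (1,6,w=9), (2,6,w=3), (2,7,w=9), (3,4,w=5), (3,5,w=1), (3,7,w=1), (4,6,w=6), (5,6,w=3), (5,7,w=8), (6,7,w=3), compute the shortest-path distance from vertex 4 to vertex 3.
5 (path: 4 -> 3; weights 5 = 5)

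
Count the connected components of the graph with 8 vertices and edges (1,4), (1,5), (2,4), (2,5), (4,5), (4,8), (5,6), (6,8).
3 (components: {1, 2, 4, 5, 6, 8}, {3}, {7})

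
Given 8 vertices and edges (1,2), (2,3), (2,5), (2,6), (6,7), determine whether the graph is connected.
No, it has 3 components: {1, 2, 3, 5, 6, 7}, {4}, {8}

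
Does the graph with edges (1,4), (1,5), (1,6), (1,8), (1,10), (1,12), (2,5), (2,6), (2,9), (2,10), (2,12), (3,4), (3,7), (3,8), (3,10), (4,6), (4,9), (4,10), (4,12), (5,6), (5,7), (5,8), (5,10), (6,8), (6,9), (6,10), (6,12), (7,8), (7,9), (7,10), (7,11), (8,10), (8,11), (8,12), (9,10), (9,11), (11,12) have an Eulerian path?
Yes (the graph is connected and exactly 2 vertices have odd degree: {2, 10}; any Eulerian path must start and end at those)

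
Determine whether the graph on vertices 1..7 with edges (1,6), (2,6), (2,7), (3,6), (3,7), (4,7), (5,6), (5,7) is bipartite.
Yes. Partition: {1, 2, 3, 4, 5}, {6, 7}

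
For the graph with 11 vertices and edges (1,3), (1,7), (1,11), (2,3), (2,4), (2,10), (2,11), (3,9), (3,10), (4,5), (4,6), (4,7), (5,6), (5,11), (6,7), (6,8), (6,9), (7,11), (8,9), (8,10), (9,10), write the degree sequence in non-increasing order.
[5, 4, 4, 4, 4, 4, 4, 4, 3, 3, 3] (degrees: deg(1)=3, deg(2)=4, deg(3)=4, deg(4)=4, deg(5)=3, deg(6)=5, deg(7)=4, deg(8)=3, deg(9)=4, deg(10)=4, deg(11)=4)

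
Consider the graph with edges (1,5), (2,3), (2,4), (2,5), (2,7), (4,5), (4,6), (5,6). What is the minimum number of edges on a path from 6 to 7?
3 (path: 6 -> 4 -> 2 -> 7, 3 edges)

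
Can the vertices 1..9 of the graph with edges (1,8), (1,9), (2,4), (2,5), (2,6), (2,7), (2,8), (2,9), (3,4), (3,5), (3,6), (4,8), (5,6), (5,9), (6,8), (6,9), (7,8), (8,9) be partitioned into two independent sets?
No (odd cycle of length 3: 8 -> 1 -> 9 -> 8)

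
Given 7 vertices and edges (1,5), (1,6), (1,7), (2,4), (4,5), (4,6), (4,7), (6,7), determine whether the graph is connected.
No, it has 2 components: {1, 2, 4, 5, 6, 7}, {3}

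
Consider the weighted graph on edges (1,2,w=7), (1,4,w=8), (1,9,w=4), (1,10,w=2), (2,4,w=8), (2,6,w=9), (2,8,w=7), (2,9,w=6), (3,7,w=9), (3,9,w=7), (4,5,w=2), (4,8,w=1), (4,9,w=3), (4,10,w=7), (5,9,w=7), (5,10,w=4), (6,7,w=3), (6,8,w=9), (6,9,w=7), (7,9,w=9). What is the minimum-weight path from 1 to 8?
8 (path: 1 -> 9 -> 4 -> 8; weights 4 + 3 + 1 = 8)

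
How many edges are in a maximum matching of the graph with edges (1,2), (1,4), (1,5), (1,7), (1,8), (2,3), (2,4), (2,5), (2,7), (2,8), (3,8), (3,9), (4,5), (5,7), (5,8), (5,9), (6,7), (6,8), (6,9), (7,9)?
4 (matching: (1,5), (2,7), (3,9), (6,8); upper bound floor(n/2) = floor(9/2) = 4)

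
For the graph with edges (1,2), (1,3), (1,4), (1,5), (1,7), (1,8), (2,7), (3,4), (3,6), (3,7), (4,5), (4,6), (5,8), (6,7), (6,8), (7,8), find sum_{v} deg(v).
32 (handshake: sum of degrees = 2|E| = 2 x 16 = 32)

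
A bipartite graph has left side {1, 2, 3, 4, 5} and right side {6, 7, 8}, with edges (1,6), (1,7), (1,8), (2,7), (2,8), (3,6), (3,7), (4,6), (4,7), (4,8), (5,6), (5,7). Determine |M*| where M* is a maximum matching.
3 (matching: (1,8), (2,7), (3,6); upper bound min(|L|,|R|) = min(5,3) = 3)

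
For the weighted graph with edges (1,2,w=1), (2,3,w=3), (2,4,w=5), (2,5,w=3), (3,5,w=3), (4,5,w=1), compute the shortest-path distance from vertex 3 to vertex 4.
4 (path: 3 -> 5 -> 4; weights 3 + 1 = 4)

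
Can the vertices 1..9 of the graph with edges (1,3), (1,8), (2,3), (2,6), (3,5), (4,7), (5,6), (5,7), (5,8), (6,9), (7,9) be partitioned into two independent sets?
Yes. Partition: {1, 2, 4, 5, 9}, {3, 6, 7, 8}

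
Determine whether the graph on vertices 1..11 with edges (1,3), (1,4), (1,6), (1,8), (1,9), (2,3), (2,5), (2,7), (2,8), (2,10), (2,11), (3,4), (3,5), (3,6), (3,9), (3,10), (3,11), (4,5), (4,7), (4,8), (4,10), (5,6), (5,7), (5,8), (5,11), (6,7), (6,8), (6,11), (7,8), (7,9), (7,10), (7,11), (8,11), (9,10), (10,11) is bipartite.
No (odd cycle of length 3: 9 -> 1 -> 3 -> 9)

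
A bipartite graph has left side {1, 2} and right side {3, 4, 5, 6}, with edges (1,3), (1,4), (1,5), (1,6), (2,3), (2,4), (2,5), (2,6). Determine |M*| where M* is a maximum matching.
2 (matching: (1,6), (2,5); upper bound min(|L|,|R|) = min(2,4) = 2)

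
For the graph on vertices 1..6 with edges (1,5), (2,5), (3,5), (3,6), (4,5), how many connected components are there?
1 (components: {1, 2, 3, 4, 5, 6})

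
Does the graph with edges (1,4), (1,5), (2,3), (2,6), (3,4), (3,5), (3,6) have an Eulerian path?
Yes — and in fact it has an Eulerian circuit (the graph is connected and all 6 vertices have even degree)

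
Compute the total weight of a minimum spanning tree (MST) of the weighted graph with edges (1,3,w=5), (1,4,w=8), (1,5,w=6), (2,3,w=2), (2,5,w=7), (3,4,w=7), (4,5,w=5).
18 (MST edges: (1,3,w=5), (1,5,w=6), (2,3,w=2), (4,5,w=5); sum of weights 5 + 6 + 2 + 5 = 18)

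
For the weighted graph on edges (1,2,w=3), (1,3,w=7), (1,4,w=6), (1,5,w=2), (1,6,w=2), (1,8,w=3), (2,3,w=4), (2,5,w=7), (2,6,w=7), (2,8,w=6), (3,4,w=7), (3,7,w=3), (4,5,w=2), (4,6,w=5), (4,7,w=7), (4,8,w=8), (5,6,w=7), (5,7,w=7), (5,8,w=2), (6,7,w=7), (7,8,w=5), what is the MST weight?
18 (MST edges: (1,2,w=3), (1,5,w=2), (1,6,w=2), (2,3,w=4), (3,7,w=3), (4,5,w=2), (5,8,w=2); sum of weights 3 + 2 + 2 + 4 + 3 + 2 + 2 = 18)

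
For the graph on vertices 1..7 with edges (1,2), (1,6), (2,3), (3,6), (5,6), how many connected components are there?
3 (components: {1, 2, 3, 5, 6}, {4}, {7})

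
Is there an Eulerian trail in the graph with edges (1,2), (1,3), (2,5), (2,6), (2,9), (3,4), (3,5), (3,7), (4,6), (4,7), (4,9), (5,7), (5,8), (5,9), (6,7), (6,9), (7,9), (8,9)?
Yes (the graph is connected and exactly 2 vertices have odd degree: {5, 7}; any Eulerian path must start and end at those)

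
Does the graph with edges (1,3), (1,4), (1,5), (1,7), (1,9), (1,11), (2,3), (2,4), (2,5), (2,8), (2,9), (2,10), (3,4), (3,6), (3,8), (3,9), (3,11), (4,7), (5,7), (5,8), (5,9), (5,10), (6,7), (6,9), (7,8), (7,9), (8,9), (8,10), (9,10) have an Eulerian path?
Yes (the graph is connected and exactly 2 vertices have odd degree: {3, 6}; any Eulerian path must start and end at those)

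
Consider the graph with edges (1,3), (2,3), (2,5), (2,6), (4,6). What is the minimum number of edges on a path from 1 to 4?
4 (path: 1 -> 3 -> 2 -> 6 -> 4, 4 edges)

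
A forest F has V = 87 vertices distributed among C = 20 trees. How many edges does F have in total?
67 (Each of the 20 component trees on V_i vertices has V_i - 1 edges; summing gives V - C = 87 - 20 = 67)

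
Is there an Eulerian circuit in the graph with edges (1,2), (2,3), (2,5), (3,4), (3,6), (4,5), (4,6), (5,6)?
No (6 vertices have odd degree: {1, 2, 3, 4, 5, 6}; Eulerian circuit requires 0)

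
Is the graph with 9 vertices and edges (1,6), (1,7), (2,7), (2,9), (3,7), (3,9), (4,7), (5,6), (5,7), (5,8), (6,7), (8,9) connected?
Yes (BFS from 1 visits [1, 6, 7, 5, 2, 3, 4, 8, 9] — all 9 vertices reached)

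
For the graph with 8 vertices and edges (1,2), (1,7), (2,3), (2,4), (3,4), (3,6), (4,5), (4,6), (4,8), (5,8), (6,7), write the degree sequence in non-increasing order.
[5, 3, 3, 3, 2, 2, 2, 2] (degrees: deg(1)=2, deg(2)=3, deg(3)=3, deg(4)=5, deg(5)=2, deg(6)=3, deg(7)=2, deg(8)=2)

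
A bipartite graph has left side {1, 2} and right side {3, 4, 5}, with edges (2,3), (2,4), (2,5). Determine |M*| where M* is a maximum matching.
1 (matching: (2,5); upper bound min(|L|,|R|) = min(2,3) = 2)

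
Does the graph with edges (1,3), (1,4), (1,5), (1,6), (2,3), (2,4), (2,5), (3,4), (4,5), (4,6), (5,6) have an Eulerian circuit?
No (4 vertices have odd degree: {2, 3, 4, 6}; Eulerian circuit requires 0)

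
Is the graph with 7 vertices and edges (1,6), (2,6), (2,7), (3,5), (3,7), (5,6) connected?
No, it has 2 components: {1, 2, 3, 5, 6, 7}, {4}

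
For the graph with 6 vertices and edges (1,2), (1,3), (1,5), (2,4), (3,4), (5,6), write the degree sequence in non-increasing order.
[3, 2, 2, 2, 2, 1] (degrees: deg(1)=3, deg(2)=2, deg(3)=2, deg(4)=2, deg(5)=2, deg(6)=1)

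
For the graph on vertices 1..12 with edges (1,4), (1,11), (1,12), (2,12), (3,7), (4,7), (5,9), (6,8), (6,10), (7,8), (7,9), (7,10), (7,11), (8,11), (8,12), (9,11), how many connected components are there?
1 (components: {1, 2, 3, 4, 5, 6, 7, 8, 9, 10, 11, 12})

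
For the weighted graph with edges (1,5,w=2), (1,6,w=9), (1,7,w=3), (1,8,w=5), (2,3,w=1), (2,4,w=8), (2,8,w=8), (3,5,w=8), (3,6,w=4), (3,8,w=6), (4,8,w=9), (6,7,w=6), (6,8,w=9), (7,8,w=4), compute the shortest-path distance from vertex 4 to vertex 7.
13 (path: 4 -> 8 -> 7; weights 9 + 4 = 13)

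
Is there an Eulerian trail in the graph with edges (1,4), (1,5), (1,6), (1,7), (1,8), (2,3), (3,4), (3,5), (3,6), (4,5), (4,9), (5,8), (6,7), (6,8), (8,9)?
Yes (the graph is connected and exactly 2 vertices have odd degree: {1, 2}; any Eulerian path must start and end at those)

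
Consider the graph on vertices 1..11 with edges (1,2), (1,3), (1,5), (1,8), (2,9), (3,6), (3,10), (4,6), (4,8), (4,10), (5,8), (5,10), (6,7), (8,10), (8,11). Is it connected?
Yes (BFS from 1 visits [1, 2, 3, 5, 8, 9, 6, 10, 4, 11, 7] — all 11 vertices reached)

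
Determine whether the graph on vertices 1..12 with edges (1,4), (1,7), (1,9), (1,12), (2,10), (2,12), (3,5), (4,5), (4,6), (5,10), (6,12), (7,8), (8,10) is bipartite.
Yes. Partition: {1, 2, 5, 6, 8, 11}, {3, 4, 7, 9, 10, 12}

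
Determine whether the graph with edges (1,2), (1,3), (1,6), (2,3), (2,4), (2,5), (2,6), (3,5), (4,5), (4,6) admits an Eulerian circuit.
No (6 vertices have odd degree: {1, 2, 3, 4, 5, 6}; Eulerian circuit requires 0)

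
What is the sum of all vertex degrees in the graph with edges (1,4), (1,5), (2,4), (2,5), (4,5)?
10 (handshake: sum of degrees = 2|E| = 2 x 5 = 10)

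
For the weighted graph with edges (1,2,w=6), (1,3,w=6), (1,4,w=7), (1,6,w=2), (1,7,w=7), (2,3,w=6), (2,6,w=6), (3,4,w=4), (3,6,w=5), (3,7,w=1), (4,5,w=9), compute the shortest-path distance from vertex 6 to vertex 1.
2 (path: 6 -> 1; weights 2 = 2)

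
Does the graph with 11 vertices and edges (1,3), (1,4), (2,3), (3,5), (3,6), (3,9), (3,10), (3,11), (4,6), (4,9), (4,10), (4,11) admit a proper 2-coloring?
Yes. Partition: {1, 2, 5, 6, 7, 8, 9, 10, 11}, {3, 4}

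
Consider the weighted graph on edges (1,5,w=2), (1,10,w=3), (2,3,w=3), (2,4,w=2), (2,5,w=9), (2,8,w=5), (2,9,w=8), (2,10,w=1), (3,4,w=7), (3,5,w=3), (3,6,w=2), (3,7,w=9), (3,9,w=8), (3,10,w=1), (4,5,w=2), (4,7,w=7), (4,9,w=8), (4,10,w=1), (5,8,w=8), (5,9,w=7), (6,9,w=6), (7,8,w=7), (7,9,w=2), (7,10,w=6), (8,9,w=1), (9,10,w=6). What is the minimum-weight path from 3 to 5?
3 (path: 3 -> 5; weights 3 = 3)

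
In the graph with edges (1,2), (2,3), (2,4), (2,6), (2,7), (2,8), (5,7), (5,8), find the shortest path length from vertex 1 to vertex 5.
3 (path: 1 -> 2 -> 8 -> 5, 3 edges)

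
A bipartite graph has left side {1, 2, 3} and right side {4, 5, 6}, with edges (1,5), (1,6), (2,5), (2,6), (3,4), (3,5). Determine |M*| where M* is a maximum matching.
3 (matching: (1,6), (2,5), (3,4); upper bound min(|L|,|R|) = min(3,3) = 3)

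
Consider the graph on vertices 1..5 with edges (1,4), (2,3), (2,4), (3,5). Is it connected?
Yes (BFS from 1 visits [1, 4, 2, 3, 5] — all 5 vertices reached)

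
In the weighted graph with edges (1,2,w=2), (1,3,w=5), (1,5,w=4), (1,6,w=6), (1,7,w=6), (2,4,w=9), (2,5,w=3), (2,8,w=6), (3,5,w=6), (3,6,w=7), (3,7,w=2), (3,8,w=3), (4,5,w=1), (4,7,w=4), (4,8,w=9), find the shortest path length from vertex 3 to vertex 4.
6 (path: 3 -> 7 -> 4; weights 2 + 4 = 6)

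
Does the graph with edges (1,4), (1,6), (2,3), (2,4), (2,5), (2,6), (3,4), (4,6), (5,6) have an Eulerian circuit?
Yes (the graph is connected and all 6 vertices have even degree)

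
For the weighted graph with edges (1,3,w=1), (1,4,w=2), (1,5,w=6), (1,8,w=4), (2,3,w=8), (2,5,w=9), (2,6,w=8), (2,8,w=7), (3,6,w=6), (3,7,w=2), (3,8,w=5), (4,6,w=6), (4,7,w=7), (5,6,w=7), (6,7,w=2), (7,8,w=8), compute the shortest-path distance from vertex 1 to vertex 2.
9 (path: 1 -> 3 -> 2; weights 1 + 8 = 9)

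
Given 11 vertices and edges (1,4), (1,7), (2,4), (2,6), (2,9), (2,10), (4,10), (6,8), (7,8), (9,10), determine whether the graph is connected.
No, it has 4 components: {1, 2, 4, 6, 7, 8, 9, 10}, {3}, {5}, {11}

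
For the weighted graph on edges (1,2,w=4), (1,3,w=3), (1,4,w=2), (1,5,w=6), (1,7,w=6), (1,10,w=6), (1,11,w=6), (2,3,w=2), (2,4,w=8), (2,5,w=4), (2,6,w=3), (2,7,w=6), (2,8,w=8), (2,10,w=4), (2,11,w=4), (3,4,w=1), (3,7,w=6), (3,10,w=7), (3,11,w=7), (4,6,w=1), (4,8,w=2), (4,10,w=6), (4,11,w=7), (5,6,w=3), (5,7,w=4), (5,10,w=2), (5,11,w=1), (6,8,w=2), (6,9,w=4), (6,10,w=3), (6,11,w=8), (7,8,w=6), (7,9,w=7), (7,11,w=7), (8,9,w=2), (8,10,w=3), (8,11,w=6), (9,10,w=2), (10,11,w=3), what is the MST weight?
19 (MST edges: (1,4,w=2), (2,3,w=2), (3,4,w=1), (4,6,w=1), (4,8,w=2), (5,7,w=4), (5,10,w=2), (5,11,w=1), (8,9,w=2), (9,10,w=2); sum of weights 2 + 2 + 1 + 1 + 2 + 4 + 2 + 1 + 2 + 2 = 19)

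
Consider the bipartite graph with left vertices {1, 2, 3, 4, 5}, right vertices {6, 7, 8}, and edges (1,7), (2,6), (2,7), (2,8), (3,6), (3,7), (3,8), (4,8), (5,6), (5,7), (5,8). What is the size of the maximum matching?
3 (matching: (1,7), (2,8), (3,6); upper bound min(|L|,|R|) = min(5,3) = 3)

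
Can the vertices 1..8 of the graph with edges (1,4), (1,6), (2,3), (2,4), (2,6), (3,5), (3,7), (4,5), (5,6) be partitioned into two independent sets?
Yes. Partition: {1, 2, 5, 7, 8}, {3, 4, 6}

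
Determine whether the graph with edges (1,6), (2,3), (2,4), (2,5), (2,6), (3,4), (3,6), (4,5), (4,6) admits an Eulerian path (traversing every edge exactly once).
Yes (the graph is connected and exactly 2 vertices have odd degree: {1, 3}; any Eulerian path must start and end at those)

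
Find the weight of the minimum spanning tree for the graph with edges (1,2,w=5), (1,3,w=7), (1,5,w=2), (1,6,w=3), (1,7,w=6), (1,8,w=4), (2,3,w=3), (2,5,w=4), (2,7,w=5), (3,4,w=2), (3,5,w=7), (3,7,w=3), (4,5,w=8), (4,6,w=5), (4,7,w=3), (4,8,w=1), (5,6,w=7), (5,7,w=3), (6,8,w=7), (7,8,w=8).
17 (MST edges: (1,5,w=2), (1,6,w=3), (2,3,w=3), (3,4,w=2), (3,7,w=3), (4,8,w=1), (5,7,w=3); sum of weights 2 + 3 + 3 + 2 + 3 + 1 + 3 = 17)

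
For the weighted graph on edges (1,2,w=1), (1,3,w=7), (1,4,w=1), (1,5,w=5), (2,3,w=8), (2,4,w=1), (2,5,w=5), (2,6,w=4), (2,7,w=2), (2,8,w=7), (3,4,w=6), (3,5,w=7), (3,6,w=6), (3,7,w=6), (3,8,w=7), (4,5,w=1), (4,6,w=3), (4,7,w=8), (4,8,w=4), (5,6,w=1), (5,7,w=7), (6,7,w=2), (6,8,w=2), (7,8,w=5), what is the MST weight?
14 (MST edges: (1,2,w=1), (1,4,w=1), (2,7,w=2), (3,4,w=6), (4,5,w=1), (5,6,w=1), (6,8,w=2); sum of weights 1 + 1 + 2 + 6 + 1 + 1 + 2 = 14)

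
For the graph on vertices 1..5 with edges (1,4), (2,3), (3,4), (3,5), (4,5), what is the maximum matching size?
2 (matching: (2,3), (4,5); upper bound floor(n/2) = floor(5/2) = 2)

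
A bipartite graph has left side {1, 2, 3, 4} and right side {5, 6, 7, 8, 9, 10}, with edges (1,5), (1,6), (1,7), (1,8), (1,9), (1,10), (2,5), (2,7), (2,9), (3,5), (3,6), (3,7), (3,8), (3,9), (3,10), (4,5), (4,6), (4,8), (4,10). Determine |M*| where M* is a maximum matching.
4 (matching: (1,10), (2,9), (3,7), (4,8); upper bound min(|L|,|R|) = min(4,6) = 4)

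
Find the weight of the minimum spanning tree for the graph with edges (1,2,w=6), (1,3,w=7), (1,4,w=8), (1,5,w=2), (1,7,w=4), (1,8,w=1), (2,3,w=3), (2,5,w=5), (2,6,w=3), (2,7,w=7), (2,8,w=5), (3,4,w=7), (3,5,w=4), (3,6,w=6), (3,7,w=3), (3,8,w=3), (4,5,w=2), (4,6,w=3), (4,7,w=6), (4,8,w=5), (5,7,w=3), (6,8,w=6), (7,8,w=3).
17 (MST edges: (1,5,w=2), (1,8,w=1), (2,3,w=3), (2,6,w=3), (3,7,w=3), (3,8,w=3), (4,5,w=2); sum of weights 2 + 1 + 3 + 3 + 3 + 3 + 2 = 17)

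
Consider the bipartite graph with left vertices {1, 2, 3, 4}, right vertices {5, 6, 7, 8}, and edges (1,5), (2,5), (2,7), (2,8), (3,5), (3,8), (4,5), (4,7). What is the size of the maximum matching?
3 (matching: (1,5), (2,8), (4,7); upper bound min(|L|,|R|) = min(4,4) = 4)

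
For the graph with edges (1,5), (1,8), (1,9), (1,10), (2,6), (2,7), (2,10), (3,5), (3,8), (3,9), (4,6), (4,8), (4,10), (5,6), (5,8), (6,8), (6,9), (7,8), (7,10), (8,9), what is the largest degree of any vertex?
7 (attained at vertex 8)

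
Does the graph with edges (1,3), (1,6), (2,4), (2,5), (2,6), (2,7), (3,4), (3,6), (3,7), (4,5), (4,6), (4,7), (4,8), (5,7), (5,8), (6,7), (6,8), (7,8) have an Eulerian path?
Yes — and in fact it has an Eulerian circuit (the graph is connected and all 8 vertices have even degree)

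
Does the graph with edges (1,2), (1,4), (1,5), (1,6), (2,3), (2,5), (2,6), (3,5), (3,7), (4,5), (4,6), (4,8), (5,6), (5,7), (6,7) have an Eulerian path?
No (4 vertices have odd degree: {3, 6, 7, 8}; Eulerian path requires 0 or 2)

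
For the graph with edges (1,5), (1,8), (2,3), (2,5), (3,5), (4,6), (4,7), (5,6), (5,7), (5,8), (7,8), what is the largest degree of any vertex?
6 (attained at vertex 5)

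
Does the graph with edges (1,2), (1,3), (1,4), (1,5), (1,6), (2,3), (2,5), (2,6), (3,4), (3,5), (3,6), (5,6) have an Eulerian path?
Yes (the graph is connected and exactly 2 vertices have odd degree: {1, 3}; any Eulerian path must start and end at those)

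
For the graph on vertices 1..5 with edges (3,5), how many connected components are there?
4 (components: {1}, {2}, {3, 5}, {4})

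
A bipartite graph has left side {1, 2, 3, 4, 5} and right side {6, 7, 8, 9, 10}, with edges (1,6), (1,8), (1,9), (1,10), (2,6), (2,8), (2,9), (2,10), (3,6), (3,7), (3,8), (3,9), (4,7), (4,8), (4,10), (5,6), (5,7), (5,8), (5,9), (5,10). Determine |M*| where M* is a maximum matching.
5 (matching: (1,10), (2,9), (3,8), (4,7), (5,6); upper bound min(|L|,|R|) = min(5,5) = 5)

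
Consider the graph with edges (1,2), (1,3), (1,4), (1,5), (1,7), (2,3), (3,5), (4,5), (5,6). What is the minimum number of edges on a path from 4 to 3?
2 (path: 4 -> 1 -> 3, 2 edges)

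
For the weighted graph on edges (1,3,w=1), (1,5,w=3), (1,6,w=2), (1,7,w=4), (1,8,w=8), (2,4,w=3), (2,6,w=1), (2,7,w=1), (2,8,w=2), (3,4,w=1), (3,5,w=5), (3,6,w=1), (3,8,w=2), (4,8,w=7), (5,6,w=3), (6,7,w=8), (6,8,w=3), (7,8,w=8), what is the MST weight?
10 (MST edges: (1,3,w=1), (1,5,w=3), (2,6,w=1), (2,7,w=1), (2,8,w=2), (3,4,w=1), (3,6,w=1); sum of weights 1 + 3 + 1 + 1 + 2 + 1 + 1 = 10)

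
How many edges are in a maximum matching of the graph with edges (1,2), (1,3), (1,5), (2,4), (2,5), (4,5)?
2 (matching: (1,3), (4,5); upper bound floor(n/2) = floor(5/2) = 2)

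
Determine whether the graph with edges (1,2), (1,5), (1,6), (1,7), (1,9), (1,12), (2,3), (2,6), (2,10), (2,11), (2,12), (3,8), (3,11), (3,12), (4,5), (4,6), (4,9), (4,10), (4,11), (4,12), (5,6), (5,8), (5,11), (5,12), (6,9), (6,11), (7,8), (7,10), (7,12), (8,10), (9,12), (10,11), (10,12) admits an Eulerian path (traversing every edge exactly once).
Yes — and in fact it has an Eulerian circuit (the graph is connected and all 12 vertices have even degree)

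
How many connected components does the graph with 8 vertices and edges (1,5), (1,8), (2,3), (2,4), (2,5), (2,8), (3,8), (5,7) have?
2 (components: {1, 2, 3, 4, 5, 7, 8}, {6})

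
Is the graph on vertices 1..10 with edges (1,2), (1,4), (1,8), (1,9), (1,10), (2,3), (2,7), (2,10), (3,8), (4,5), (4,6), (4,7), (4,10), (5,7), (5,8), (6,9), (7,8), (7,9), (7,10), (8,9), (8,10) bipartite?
No (odd cycle of length 3: 8 -> 1 -> 9 -> 8)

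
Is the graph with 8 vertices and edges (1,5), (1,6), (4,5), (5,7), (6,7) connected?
No, it has 4 components: {1, 4, 5, 6, 7}, {2}, {3}, {8}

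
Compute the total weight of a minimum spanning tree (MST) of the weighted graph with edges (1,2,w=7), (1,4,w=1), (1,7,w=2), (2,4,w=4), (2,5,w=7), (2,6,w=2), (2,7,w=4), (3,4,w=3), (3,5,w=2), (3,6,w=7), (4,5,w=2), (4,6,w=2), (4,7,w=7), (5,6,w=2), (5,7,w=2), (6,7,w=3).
11 (MST edges: (1,4,w=1), (1,7,w=2), (2,6,w=2), (3,5,w=2), (4,5,w=2), (4,6,w=2); sum of weights 1 + 2 + 2 + 2 + 2 + 2 = 11)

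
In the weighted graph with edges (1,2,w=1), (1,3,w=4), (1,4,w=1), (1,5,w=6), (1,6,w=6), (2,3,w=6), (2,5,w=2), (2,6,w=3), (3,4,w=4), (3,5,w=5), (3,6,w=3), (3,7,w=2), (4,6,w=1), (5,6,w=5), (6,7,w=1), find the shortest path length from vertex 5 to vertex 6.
5 (path: 5 -> 6; weights 5 = 5)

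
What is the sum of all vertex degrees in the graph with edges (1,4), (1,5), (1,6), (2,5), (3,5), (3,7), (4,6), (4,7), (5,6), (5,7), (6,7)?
22 (handshake: sum of degrees = 2|E| = 2 x 11 = 22)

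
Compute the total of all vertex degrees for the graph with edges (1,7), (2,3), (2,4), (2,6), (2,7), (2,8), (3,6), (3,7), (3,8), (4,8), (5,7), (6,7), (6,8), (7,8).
28 (handshake: sum of degrees = 2|E| = 2 x 14 = 28)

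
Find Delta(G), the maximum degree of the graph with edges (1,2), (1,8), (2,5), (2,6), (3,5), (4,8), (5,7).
3 (attained at vertices 2, 5)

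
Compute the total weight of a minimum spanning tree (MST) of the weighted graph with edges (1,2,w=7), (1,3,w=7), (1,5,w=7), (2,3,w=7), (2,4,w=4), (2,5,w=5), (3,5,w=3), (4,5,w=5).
19 (MST edges: (1,2,w=7), (2,4,w=4), (2,5,w=5), (3,5,w=3); sum of weights 7 + 4 + 5 + 3 = 19)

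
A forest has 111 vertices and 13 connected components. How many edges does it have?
98 (Each of the 13 component trees on V_i vertices has V_i - 1 edges; summing gives V - C = 111 - 13 = 98)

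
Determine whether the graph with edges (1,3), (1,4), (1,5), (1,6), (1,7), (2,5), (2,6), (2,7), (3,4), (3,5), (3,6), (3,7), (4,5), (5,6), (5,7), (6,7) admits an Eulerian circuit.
No (6 vertices have odd degree: {1, 2, 3, 4, 6, 7}; Eulerian circuit requires 0)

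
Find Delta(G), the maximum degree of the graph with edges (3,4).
1 (attained at vertices 3, 4)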